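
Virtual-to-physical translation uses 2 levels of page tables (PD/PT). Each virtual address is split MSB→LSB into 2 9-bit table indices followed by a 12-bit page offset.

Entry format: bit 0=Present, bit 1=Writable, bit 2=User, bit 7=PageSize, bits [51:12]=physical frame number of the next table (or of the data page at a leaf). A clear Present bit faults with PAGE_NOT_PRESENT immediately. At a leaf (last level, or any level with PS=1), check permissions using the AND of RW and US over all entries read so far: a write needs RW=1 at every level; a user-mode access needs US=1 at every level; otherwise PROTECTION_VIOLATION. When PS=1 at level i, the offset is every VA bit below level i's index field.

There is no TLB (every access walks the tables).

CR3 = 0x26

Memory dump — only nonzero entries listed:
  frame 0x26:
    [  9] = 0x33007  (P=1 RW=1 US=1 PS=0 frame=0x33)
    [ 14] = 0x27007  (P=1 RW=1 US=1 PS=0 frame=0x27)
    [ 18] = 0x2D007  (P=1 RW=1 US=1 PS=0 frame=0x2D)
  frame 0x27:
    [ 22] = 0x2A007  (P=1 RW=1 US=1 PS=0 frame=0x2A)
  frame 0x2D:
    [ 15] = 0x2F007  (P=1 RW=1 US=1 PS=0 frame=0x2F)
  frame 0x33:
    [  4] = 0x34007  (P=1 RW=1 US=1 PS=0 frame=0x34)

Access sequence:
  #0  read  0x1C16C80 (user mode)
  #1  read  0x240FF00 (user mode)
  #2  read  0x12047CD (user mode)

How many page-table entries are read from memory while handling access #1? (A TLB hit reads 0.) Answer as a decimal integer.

Walk each access:
#0 VA=0x1C16C80 (r,user):
  L0 @0x26[14] → 0x27007  P=1,RW=1,US=1,PS=0
  L1 @0x27[22] → 0x2A007  P=1,RW=1,US=1,PS=0
  ⇒ phys 0x2AC80  [2 reads]
#1 VA=0x240FF00 (r,user):
  L0 @0x26[18] → 0x2D007  P=1,RW=1,US=1,PS=0
  L1 @0x2D[15] → 0x2F007  P=1,RW=1,US=1,PS=0
  ⇒ phys 0x2FF00  [2 reads]
#2 VA=0x12047CD (r,user):
  L0 @0x26[9] → 0x33007  P=1,RW=1,US=1,PS=0
  L1 @0x33[4] → 0x34007  P=1,RW=1,US=1,PS=0
  ⇒ phys 0x347CD  [2 reads]

Entries read for #1: 2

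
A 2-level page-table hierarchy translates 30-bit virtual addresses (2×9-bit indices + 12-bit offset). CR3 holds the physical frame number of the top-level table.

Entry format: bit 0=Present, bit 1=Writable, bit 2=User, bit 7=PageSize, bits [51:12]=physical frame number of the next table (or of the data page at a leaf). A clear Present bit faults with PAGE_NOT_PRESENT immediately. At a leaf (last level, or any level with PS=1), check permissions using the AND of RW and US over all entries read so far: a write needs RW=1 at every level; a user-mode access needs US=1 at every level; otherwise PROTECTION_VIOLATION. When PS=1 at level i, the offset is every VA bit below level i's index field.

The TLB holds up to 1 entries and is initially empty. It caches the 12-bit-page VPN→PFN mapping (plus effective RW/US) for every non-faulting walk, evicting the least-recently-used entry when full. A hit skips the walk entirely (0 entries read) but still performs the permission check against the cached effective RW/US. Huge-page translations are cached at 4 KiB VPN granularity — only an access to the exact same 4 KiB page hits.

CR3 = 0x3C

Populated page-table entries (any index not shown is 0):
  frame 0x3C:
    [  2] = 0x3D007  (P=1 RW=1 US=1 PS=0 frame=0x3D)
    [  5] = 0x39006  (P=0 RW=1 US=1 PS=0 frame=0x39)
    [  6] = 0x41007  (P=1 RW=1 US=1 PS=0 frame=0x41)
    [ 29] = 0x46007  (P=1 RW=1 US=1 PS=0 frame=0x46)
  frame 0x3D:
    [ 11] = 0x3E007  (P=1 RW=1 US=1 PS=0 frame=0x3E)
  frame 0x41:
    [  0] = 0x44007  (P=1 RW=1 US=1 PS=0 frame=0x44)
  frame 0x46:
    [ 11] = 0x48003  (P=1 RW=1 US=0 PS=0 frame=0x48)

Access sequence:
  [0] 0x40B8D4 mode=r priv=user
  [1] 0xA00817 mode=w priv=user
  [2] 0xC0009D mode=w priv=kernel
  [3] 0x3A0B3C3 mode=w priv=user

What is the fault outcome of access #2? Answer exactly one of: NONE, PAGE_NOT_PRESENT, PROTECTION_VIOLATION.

Per-access translation:
#0 VA=0x40B8D4 (r,user):
  lvl0: tbl 0x3C, slot 2 ⇒ 0x3D007 (P1/RW1/US1/PS0)
  lvl1: tbl 0x3D, slot 11 ⇒ 0x3E007 (P1/RW1/US1/PS0)
  ⇒ phys 0x3E8D4  [2 reads]
#1 VA=0xA00817 (w,user):
  lvl0: tbl 0x3C, slot 5 ⇒ 0x39006 (P0/RW1/US1/PS0)
  → PAGE_NOT_PRESENT  (1 entries read)
#2 VA=0xC0009D (w,kernel):
  lvl0: tbl 0x3C, slot 6 ⇒ 0x41007 (P1/RW1/US1/PS0)
  lvl1: tbl 0x41, slot 0 ⇒ 0x44007 (P1/RW1/US1/PS0)
  ⇒ phys 0x4409D  [2 reads]
#3 VA=0x3A0B3C3 (w,user):
  lvl0: tbl 0x3C, slot 29 ⇒ 0x46007 (P1/RW1/US1/PS0)
  lvl1: tbl 0x46, slot 11 ⇒ 0x48003 (P1/RW1/US0/PS0)
  → PROTECTION_VIOLATION  (2 entries read)

Access #2 fault: NONE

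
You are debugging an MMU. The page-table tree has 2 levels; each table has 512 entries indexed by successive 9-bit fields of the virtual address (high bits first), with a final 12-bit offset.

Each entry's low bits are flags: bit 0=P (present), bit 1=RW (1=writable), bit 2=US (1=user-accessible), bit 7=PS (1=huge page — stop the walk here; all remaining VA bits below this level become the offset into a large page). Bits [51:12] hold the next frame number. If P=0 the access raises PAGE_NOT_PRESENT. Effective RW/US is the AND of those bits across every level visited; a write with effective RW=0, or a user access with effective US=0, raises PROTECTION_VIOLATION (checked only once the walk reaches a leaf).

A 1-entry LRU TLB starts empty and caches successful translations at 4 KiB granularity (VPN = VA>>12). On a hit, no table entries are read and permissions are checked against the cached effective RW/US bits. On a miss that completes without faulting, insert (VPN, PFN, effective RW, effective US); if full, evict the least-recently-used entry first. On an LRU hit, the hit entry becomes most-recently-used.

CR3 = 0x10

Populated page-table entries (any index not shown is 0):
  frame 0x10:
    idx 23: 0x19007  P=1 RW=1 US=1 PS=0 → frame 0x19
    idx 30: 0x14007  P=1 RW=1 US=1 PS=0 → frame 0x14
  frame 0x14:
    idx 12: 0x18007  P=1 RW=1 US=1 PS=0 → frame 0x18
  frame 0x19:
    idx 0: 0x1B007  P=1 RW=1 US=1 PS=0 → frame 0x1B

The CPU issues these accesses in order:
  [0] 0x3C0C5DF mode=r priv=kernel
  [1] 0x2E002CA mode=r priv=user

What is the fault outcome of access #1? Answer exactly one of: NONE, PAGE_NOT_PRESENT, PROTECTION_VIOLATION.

Trace:
#0 VA=0x3C0C5DF (r,kernel):
  [0] read 0x10 idx=30: raw=0x14007 flags P=1 W=1 U=1 S=0
  [1] read 0x14 idx=12: raw=0x18007 flags P=1 W=1 U=1 S=0
  → PA=0x185DF  (2 entries read)
#1 VA=0x2E002CA (r,user):
  [0] read 0x10 idx=23: raw=0x19007 flags P=1 W=1 U=1 S=0
  [1] read 0x19 idx=0: raw=0x1B007 flags P=1 W=1 U=1 S=0
  → PA=0x1B2CA  (2 entries read)

Access #1 fault: NONE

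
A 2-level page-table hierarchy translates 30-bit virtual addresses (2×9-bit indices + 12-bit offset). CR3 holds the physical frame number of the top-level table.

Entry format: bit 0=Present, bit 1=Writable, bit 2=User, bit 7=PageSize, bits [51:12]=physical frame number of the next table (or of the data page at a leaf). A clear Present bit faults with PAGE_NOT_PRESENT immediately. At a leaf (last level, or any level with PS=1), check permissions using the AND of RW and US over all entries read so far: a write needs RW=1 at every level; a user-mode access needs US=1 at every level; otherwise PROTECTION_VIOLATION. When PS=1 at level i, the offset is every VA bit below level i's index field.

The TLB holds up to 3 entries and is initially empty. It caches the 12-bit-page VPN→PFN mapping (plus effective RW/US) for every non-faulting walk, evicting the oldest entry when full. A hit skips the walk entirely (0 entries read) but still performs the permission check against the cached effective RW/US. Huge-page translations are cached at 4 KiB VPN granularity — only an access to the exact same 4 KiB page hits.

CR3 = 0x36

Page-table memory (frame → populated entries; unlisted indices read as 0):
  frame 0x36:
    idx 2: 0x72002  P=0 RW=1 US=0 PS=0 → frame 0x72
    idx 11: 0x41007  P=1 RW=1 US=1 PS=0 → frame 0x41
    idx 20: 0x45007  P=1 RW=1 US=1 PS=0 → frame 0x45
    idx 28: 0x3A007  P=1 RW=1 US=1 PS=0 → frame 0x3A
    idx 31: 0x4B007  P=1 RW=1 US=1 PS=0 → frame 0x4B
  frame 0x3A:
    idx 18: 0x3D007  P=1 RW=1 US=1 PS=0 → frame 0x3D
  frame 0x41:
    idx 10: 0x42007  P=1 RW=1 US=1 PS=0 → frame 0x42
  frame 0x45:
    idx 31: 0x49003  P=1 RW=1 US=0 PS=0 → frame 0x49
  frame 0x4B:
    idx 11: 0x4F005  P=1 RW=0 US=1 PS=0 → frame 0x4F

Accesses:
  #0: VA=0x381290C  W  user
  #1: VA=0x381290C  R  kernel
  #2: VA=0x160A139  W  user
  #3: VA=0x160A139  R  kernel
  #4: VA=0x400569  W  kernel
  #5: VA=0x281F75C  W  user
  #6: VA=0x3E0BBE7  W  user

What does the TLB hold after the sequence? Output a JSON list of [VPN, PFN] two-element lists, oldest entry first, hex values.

Per-access translation:
#0 VA=0x381290C (w,user):
  L0 @0x36[28] → 0x3A007  P=1,RW=1,US=1,PS=0
  L1 @0x3A[18] → 0x3D007  P=1,RW=1,US=1,PS=0
  ✓ 0x3D90C  — 2 lookups
#1 VA=0x381290C (r,kernel):
  TLB hit vpn=0x3812 → PA=0x3D90C
#2 VA=0x160A139 (w,user):
  L0 @0x36[11] → 0x41007  P=1,RW=1,US=1,PS=0
  L1 @0x41[10] → 0x42007  P=1,RW=1,US=1,PS=0
  ✓ 0x42139  — 2 lookups
#3 VA=0x160A139 (r,kernel):
  TLB hit vpn=0x160A → PA=0x42139
#4 VA=0x400569 (w,kernel):
  L0 @0x36[2] → 0x72002  P=0,RW=1,US=0,PS=0
  ⇒ fault: PAGE_NOT_PRESENT  — 1 lookups
#5 VA=0x281F75C (w,user):
  L0 @0x36[20] → 0x45007  P=1,RW=1,US=1,PS=0
  L1 @0x45[31] → 0x49003  P=1,RW=1,US=0,PS=0
  ⇒ fault: PROTECTION_VIOLATION  — 2 lookups
#6 VA=0x3E0BBE7 (w,user):
  L0 @0x36[31] → 0x4B007  P=1,RW=1,US=1,PS=0
  L1 @0x4B[11] → 0x4F005  P=1,RW=0,US=1,PS=0
  ⇒ fault: PROTECTION_VIOLATION  — 2 lookups

TLB: [["0x3812", "0x3D"], ["0x160A", "0x42"]]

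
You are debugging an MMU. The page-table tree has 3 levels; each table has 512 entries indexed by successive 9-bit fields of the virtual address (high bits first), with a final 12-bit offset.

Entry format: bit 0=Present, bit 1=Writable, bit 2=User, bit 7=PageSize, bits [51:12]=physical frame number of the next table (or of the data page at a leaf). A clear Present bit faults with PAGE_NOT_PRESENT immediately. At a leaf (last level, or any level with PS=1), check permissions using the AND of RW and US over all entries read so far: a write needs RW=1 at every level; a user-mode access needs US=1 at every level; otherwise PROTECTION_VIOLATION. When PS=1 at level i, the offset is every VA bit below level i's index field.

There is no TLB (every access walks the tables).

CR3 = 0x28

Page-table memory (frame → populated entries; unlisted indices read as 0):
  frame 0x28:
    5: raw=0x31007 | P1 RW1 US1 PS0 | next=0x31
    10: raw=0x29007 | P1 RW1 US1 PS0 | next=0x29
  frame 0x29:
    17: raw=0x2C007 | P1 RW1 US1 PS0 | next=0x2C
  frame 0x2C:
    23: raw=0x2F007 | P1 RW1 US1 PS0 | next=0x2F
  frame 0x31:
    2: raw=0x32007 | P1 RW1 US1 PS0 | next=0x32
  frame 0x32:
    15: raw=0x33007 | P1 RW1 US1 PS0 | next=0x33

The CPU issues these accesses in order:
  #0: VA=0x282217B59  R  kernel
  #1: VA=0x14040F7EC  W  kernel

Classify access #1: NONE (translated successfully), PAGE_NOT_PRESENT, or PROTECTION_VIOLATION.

Per-access translation:
#0 VA=0x282217B59 (r,kernel):
  L0 @0x28[10] → 0x29007  P=1,RW=1,US=1,PS=0
  L1 @0x29[17] → 0x2C007  P=1,RW=1,US=1,PS=0
  L2 @0x2C[23] → 0x2F007  P=1,RW=1,US=1,PS=0
  → PA=0x2FB59  (3 entries read)
#1 VA=0x14040F7EC (w,kernel):
  L0 @0x28[5] → 0x31007  P=1,RW=1,US=1,PS=0
  L1 @0x31[2] → 0x32007  P=1,RW=1,US=1,PS=0
  L2 @0x32[15] → 0x33007  P=1,RW=1,US=1,PS=0
  → PA=0x337EC  (3 entries read)

Access #1 fault: NONE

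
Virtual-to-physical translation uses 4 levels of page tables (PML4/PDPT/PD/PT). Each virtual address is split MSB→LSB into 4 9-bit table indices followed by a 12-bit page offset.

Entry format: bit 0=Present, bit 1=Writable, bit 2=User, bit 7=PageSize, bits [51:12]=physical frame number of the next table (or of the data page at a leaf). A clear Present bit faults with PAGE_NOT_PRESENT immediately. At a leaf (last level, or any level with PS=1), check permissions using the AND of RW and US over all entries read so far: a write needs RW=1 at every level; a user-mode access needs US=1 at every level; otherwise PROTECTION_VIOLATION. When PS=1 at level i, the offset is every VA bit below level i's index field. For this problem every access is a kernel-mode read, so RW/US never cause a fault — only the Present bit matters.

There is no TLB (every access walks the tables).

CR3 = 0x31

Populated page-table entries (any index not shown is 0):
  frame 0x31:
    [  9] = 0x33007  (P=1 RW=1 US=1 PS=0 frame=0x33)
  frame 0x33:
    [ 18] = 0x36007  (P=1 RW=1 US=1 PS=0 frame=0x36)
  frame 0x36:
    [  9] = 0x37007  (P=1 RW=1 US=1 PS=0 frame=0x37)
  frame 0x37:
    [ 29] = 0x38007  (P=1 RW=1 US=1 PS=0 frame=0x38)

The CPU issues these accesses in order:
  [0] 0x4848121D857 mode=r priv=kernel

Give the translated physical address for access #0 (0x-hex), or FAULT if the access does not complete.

Trace:
#0 VA=0x4848121D857 (r,kernel):
  L0: frame=0x31 idx=9 entry=0x33007 [P=1 RW=1 US=1 PS=0]
  L1: frame=0x33 idx=18 entry=0x36007 [P=1 RW=1 US=1 PS=0]
  L2: frame=0x36 idx=9 entry=0x37007 [P=1 RW=1 US=1 PS=0]
  L3: frame=0x37 idx=29 entry=0x38007 [P=1 RW=1 US=1 PS=0]
  ✓ 0x38857  — 4 lookups

Access #0 PA: 0x38857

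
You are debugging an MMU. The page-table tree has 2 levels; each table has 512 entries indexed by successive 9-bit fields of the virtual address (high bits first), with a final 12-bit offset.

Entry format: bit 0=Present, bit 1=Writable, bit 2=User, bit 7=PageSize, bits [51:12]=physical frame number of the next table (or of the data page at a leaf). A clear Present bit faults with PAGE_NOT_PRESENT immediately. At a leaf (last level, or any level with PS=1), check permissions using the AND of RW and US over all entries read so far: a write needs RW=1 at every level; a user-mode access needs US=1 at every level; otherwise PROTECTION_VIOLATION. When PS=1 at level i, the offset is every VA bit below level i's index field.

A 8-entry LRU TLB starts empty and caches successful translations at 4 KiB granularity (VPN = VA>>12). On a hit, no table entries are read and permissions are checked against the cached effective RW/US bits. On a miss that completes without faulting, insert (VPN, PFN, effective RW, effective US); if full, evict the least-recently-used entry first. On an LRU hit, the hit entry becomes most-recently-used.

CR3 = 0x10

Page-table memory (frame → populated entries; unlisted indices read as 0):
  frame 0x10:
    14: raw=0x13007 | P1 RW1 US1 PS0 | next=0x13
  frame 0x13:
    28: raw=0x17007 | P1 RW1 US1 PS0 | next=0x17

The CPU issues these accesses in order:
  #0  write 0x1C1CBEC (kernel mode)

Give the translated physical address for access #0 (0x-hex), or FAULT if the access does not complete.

Per-access translation:
#0 VA=0x1C1CBEC (w,kernel):
  L0: frame=0x10 idx=14 entry=0x13007 [P=1 RW=1 US=1 PS=0]
  L1: frame=0x13 idx=28 entry=0x17007 [P=1 RW=1 US=1 PS=0]
  ✓ 0x17BEC  — 2 lookups

Access #0 PA: 0x17BEC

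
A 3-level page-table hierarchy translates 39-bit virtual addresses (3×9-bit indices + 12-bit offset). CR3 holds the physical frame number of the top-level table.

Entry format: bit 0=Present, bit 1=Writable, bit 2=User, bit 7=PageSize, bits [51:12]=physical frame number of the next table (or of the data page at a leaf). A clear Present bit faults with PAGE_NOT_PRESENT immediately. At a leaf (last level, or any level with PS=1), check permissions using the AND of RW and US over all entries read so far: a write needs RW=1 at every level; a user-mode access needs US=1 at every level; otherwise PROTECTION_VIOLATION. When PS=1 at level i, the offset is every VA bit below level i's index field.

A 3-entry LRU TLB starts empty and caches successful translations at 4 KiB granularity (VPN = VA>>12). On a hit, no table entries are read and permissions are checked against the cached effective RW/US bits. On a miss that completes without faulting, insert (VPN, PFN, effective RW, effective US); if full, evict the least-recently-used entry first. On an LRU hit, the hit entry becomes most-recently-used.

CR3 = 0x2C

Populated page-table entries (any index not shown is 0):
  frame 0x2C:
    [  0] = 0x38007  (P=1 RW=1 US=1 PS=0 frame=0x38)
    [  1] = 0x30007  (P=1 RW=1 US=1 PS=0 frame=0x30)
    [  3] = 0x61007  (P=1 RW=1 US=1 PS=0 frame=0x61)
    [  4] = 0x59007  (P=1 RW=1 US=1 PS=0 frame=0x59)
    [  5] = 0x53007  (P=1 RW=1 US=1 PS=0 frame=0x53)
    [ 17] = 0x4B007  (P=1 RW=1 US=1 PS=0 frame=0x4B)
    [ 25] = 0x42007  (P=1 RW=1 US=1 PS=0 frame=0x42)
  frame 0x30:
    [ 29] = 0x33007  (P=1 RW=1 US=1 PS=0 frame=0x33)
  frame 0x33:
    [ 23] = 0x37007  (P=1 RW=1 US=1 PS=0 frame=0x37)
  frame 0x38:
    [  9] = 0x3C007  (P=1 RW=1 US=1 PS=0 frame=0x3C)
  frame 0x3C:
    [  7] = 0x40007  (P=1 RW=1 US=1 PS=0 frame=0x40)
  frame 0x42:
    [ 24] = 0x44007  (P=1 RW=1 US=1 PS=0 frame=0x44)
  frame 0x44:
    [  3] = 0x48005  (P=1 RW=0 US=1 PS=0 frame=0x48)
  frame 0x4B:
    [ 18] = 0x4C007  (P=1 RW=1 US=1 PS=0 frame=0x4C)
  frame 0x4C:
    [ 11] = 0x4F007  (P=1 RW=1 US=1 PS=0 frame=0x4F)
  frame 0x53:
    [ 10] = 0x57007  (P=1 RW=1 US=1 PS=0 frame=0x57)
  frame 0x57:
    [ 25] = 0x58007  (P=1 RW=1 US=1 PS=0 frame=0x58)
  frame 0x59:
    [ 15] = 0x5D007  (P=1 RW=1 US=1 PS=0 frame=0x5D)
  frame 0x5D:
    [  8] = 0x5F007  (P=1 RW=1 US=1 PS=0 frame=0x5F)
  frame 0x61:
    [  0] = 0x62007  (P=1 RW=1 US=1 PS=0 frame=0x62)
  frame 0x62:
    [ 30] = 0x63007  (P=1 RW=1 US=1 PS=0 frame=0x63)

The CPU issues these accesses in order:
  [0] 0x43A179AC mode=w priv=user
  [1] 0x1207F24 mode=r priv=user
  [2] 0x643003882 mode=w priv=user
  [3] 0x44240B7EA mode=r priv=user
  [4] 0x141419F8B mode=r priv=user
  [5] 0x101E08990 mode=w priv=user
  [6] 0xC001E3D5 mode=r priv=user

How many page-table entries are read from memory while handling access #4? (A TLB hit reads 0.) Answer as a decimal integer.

Trace:
#0 VA=0x43A179AC (w,user):
  lvl0: tbl 0x2C, slot 1 ⇒ 0x30007 (P1/RW1/US1/PS0)
  lvl1: tbl 0x30, slot 29 ⇒ 0x33007 (P1/RW1/US1/PS0)
  lvl2: tbl 0x33, slot 23 ⇒ 0x37007 (P1/RW1/US1/PS0)
  ⇒ phys 0x379AC  [3 reads]
#1 VA=0x1207F24 (r,user):
  lvl0: tbl 0x2C, slot 0 ⇒ 0x38007 (P1/RW1/US1/PS0)
  lvl1: tbl 0x38, slot 9 ⇒ 0x3C007 (P1/RW1/US1/PS0)
  lvl2: tbl 0x3C, slot 7 ⇒ 0x40007 (P1/RW1/US1/PS0)
  ⇒ phys 0x40F24  [3 reads]
#2 VA=0x643003882 (w,user):
  lvl0: tbl 0x2C, slot 25 ⇒ 0x42007 (P1/RW1/US1/PS0)
  lvl1: tbl 0x42, slot 24 ⇒ 0x44007 (P1/RW1/US1/PS0)
  lvl2: tbl 0x44, slot 3 ⇒ 0x48005 (P1/RW0/US1/PS0)
  ⇒ fault: PROTECTION_VIOLATION  — 3 lookups
#3 VA=0x44240B7EA (r,user):
  lvl0: tbl 0x2C, slot 17 ⇒ 0x4B007 (P1/RW1/US1/PS0)
  lvl1: tbl 0x4B, slot 18 ⇒ 0x4C007 (P1/RW1/US1/PS0)
  lvl2: tbl 0x4C, slot 11 ⇒ 0x4F007 (P1/RW1/US1/PS0)
  ⇒ phys 0x4F7EA  [3 reads]
#4 VA=0x141419F8B (r,user):
  lvl0: tbl 0x2C, slot 5 ⇒ 0x53007 (P1/RW1/US1/PS0)
  lvl1: tbl 0x53, slot 10 ⇒ 0x57007 (P1/RW1/US1/PS0)
  lvl2: tbl 0x57, slot 25 ⇒ 0x58007 (P1/RW1/US1/PS0)
  ⇒ phys 0x58F8B  [3 reads]
#5 VA=0x101E08990 (w,user):
  lvl0: tbl 0x2C, slot 4 ⇒ 0x59007 (P1/RW1/US1/PS0)
  lvl1: tbl 0x59, slot 15 ⇒ 0x5D007 (P1/RW1/US1/PS0)
  lvl2: tbl 0x5D, slot 8 ⇒ 0x5F007 (P1/RW1/US1/PS0)
  ⇒ phys 0x5F990  [3 reads]
#6 VA=0xC001E3D5 (r,user):
  lvl0: tbl 0x2C, slot 3 ⇒ 0x61007 (P1/RW1/US1/PS0)
  lvl1: tbl 0x61, slot 0 ⇒ 0x62007 (P1/RW1/US1/PS0)
  lvl2: tbl 0x62, slot 30 ⇒ 0x63007 (P1/RW1/US1/PS0)
  ⇒ phys 0x633D5  [3 reads]

Entries read for #4: 3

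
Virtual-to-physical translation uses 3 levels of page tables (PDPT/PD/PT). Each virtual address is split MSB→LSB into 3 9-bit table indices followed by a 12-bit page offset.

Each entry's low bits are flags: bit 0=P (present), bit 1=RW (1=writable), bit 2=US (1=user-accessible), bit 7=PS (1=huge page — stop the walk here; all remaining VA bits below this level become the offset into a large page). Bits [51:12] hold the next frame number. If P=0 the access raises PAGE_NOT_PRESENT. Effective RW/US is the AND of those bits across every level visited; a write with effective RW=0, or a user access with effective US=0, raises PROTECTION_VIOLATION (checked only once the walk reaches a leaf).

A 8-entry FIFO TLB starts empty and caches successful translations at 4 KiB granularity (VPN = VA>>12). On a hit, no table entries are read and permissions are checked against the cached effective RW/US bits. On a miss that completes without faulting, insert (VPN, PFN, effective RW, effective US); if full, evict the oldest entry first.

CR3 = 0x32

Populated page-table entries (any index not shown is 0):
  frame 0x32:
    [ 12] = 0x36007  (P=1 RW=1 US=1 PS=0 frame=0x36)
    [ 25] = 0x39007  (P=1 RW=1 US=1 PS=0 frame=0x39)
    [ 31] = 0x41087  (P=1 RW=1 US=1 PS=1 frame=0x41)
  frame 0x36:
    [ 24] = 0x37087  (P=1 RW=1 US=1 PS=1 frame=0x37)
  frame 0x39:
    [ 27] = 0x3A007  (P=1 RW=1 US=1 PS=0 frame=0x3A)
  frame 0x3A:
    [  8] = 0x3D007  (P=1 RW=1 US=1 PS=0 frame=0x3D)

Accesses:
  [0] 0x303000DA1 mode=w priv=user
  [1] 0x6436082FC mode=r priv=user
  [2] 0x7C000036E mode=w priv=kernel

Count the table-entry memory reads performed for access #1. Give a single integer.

Per-access translation:
#0 VA=0x303000DA1 (w,user):
  [0] read 0x32 idx=12: raw=0x36007 flags P=1 W=1 U=1 S=0
  [1] read 0x36 idx=24: raw=0x37087 flags P=1 W=1 U=1 S=1
  → PA=0x37DA1 (huge @L1)  (2 entries read)
#1 VA=0x6436082FC (r,user):
  [0] read 0x32 idx=25: raw=0x39007 flags P=1 W=1 U=1 S=0
  [1] read 0x39 idx=27: raw=0x3A007 flags P=1 W=1 U=1 S=0
  [2] read 0x3A idx=8: raw=0x3D007 flags P=1 W=1 U=1 S=0
  → PA=0x3D2FC  (3 entries read)
#2 VA=0x7C000036E (w,kernel):
  [0] read 0x32 idx=31: raw=0x41087 flags P=1 W=1 U=1 S=1
  → PA=0x4136E (huge @L0)  (1 entries read)

Entries read for #1: 3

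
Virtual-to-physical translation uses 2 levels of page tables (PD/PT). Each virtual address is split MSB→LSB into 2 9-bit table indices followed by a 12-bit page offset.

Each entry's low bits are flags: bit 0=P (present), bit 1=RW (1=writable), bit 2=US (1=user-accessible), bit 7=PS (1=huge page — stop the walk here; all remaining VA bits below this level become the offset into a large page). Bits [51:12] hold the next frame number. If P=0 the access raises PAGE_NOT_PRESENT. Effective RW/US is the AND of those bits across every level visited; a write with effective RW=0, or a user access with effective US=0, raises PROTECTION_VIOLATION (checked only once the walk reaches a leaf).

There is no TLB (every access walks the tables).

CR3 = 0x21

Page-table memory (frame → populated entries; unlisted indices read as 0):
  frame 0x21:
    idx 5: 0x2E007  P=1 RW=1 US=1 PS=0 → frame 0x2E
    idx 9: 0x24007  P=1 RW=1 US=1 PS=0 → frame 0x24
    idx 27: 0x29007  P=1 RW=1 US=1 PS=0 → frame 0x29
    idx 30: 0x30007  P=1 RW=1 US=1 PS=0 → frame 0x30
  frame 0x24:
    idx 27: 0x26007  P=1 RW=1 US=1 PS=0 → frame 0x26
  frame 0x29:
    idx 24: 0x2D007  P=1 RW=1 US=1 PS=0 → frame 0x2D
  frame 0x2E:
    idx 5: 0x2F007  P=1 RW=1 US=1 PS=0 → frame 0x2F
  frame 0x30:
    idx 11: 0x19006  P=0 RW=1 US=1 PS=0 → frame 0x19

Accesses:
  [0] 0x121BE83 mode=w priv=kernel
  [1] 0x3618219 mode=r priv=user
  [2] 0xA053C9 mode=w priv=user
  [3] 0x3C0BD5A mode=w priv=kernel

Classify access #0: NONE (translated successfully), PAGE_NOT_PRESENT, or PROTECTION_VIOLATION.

Per-access translation:
#0 VA=0x121BE83 (w,kernel):
  L0 @0x21[9] → 0x24007  P=1,RW=1,US=1,PS=0
  L1 @0x24[27] → 0x26007  P=1,RW=1,US=1,PS=0
  → PA=0x26E83  (2 entries read)
#1 VA=0x3618219 (r,user):
  L0 @0x21[27] → 0x29007  P=1,RW=1,US=1,PS=0
  L1 @0x29[24] → 0x2D007  P=1,RW=1,US=1,PS=0
  → PA=0x2D219  (2 entries read)
#2 VA=0xA053C9 (w,user):
  L0 @0x21[5] → 0x2E007  P=1,RW=1,US=1,PS=0
  L1 @0x2E[5] → 0x2F007  P=1,RW=1,US=1,PS=0
  → PA=0x2F3C9  (2 entries read)
#3 VA=0x3C0BD5A (w,kernel):
  L0 @0x21[30] → 0x30007  P=1,RW=1,US=1,PS=0
  L1 @0x30[11] → 0x19006  P=0,RW=1,US=1,PS=0
  → PAGE_NOT_PRESENT  (2 entries read)

Access #0 fault: NONE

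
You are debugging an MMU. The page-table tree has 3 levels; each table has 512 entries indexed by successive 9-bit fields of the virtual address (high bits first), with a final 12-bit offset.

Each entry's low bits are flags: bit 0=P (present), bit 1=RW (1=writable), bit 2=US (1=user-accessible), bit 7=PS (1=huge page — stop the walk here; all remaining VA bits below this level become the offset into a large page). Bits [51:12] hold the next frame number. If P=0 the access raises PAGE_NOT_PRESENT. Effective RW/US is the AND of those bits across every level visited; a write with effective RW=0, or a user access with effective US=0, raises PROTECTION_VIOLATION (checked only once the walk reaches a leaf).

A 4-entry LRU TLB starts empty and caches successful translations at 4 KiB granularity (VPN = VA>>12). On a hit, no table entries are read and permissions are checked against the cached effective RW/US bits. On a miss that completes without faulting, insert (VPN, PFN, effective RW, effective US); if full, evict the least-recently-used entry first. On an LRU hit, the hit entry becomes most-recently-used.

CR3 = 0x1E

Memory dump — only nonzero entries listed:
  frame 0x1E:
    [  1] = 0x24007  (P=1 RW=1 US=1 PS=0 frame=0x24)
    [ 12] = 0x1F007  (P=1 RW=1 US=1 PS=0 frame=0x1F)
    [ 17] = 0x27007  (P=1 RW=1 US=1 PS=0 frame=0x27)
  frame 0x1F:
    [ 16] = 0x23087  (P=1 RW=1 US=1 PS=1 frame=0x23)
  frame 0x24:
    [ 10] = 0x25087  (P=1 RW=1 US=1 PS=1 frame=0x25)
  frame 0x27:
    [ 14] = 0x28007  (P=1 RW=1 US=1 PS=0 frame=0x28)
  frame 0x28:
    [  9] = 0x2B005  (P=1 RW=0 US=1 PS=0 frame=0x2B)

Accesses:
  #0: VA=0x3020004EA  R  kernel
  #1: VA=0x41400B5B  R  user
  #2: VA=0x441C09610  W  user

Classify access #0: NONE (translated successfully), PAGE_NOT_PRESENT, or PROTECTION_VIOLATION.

Walk each access:
#0 VA=0x3020004EA (r,kernel):
  L0: frame=0x1E idx=12 entry=0x1F007 [P=1 RW=1 US=1 PS=0]
  L1: frame=0x1F idx=16 entry=0x23087 [P=1 RW=1 US=1 PS=1]
  ✓ 0x234EA (huge @L1)  — 2 lookups
#1 VA=0x41400B5B (r,user):
  L0: frame=0x1E idx=1 entry=0x24007 [P=1 RW=1 US=1 PS=0]
  L1: frame=0x24 idx=10 entry=0x25087 [P=1 RW=1 US=1 PS=1]
  ✓ 0x25B5B (huge @L1)  — 2 lookups
#2 VA=0x441C09610 (w,user):
  L0: frame=0x1E idx=17 entry=0x27007 [P=1 RW=1 US=1 PS=0]
  L1: frame=0x27 idx=14 entry=0x28007 [P=1 RW=1 US=1 PS=0]
  L2: frame=0x28 idx=9 entry=0x2B005 [P=1 RW=0 US=1 PS=0]
  ⇒ fault: PROTECTION_VIOLATION  — 3 lookups

Access #0 fault: NONE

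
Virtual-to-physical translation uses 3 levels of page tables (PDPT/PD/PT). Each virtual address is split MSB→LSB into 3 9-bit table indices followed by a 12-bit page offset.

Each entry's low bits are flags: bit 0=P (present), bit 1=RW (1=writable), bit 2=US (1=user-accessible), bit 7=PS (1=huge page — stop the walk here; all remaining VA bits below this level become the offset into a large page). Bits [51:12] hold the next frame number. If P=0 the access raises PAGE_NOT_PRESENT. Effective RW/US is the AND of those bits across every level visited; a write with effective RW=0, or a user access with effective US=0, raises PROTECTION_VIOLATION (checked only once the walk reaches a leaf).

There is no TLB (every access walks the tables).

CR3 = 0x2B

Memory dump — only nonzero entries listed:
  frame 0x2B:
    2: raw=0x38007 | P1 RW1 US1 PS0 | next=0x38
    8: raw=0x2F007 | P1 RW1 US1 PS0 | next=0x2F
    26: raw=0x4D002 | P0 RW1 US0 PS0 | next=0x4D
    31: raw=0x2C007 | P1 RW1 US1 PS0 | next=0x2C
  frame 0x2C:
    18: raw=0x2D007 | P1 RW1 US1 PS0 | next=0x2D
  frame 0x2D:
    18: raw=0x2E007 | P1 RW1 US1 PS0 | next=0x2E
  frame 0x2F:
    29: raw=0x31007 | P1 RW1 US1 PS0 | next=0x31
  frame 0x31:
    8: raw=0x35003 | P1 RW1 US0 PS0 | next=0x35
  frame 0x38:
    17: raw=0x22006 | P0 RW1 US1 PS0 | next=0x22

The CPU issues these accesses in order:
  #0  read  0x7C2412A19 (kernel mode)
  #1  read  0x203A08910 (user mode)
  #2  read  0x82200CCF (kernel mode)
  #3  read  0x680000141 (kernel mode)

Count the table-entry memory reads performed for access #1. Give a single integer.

Walk each access:
#0 VA=0x7C2412A19 (r,kernel):
  [0] read 0x2B idx=31: raw=0x2C007 flags P=1 W=1 U=1 S=0
  [1] read 0x2C idx=18: raw=0x2D007 flags P=1 W=1 U=1 S=0
  [2] read 0x2D idx=18: raw=0x2E007 flags P=1 W=1 U=1 S=0
  ✓ 0x2EA19  — 3 lookups
#1 VA=0x203A08910 (r,user):
  [0] read 0x2B idx=8: raw=0x2F007 flags P=1 W=1 U=1 S=0
  [1] read 0x2F idx=29: raw=0x31007 flags P=1 W=1 U=1 S=0
  [2] read 0x31 idx=8: raw=0x35003 flags P=1 W=1 U=0 S=0
  → PROTECTION_VIOLATION  (3 entries read)
#2 VA=0x82200CCF (r,kernel):
  [0] read 0x2B idx=2: raw=0x38007 flags P=1 W=1 U=1 S=0
  [1] read 0x38 idx=17: raw=0x22006 flags P=0 W=1 U=1 S=0
  → PAGE_NOT_PRESENT  (2 entries read)
#3 VA=0x680000141 (r,kernel):
  [0] read 0x2B idx=26: raw=0x4D002 flags P=0 W=1 U=0 S=0
  → PAGE_NOT_PRESENT  (1 entries read)

Entries read for #1: 3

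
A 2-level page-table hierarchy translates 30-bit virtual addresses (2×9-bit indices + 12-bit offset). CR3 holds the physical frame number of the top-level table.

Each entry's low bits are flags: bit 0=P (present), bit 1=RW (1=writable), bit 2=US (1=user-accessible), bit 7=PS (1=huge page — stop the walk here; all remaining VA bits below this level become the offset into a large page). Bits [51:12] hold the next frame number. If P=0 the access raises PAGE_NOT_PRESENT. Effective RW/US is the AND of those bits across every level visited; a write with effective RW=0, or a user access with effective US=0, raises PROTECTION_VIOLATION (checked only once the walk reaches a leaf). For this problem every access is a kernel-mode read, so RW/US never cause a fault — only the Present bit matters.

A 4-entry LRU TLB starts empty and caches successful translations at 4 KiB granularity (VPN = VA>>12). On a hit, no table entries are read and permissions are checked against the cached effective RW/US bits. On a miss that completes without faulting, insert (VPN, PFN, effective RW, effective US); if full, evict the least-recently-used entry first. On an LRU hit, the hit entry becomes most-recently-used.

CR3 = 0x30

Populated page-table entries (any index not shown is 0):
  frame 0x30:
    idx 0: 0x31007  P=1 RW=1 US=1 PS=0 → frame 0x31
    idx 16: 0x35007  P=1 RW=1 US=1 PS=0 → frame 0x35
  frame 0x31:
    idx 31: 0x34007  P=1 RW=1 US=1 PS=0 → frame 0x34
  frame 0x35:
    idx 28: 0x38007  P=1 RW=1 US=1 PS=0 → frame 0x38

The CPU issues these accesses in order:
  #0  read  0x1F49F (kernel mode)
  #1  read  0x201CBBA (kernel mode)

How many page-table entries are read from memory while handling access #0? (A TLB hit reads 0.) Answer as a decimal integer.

Trace:
#0 VA=0x1F49F (r,kernel):
  lvl0: tbl 0x30, slot 0 ⇒ 0x31007 (P1/RW1/US1/PS0)
  lvl1: tbl 0x31, slot 31 ⇒ 0x34007 (P1/RW1/US1/PS0)
  ✓ 0x3449F  — 2 lookups
#1 VA=0x201CBBA (r,kernel):
  lvl0: tbl 0x30, slot 16 ⇒ 0x35007 (P1/RW1/US1/PS0)
  lvl1: tbl 0x35, slot 28 ⇒ 0x38007 (P1/RW1/US1/PS0)
  ✓ 0x38BBA  — 2 lookups

Entries read for #0: 2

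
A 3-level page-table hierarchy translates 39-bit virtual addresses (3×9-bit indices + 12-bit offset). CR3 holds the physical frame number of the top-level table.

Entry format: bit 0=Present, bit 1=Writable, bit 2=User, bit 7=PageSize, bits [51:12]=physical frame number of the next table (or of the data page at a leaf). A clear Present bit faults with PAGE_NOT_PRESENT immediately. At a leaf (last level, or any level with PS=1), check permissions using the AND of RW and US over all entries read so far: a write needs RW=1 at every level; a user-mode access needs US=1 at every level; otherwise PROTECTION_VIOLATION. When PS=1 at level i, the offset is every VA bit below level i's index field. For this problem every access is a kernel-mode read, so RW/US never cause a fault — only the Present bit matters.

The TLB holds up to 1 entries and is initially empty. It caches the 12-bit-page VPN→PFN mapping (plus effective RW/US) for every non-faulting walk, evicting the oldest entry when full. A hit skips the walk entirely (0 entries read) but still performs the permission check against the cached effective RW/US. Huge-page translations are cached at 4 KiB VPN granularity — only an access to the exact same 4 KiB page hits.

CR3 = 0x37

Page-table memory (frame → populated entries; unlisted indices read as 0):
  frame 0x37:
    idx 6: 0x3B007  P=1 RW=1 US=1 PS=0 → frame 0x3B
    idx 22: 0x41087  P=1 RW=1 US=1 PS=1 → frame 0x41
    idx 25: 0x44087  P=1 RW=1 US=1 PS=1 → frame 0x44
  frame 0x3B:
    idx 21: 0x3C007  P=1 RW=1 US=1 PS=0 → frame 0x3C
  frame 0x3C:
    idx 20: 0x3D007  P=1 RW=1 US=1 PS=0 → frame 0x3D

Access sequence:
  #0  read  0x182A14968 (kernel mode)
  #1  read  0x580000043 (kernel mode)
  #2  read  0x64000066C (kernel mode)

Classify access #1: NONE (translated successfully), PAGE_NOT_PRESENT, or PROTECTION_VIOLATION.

Trace:
#0 VA=0x182A14968 (r,kernel):
  L0: frame=0x37 idx=6 entry=0x3B007 [P=1 RW=1 US=1 PS=0]
  L1: frame=0x3B idx=21 entry=0x3C007 [P=1 RW=1 US=1 PS=0]
  L2: frame=0x3C idx=20 entry=0x3D007 [P=1 RW=1 US=1 PS=0]
  → PA=0x3D968  (3 entries read)
#1 VA=0x580000043 (r,kernel):
  L0: frame=0x37 idx=22 entry=0x41087 [P=1 RW=1 US=1 PS=1]
  → PA=0x41043 (huge @L0)  (1 entries read)
#2 VA=0x64000066C (r,kernel):
  L0: frame=0x37 idx=25 entry=0x44087 [P=1 RW=1 US=1 PS=1]
  → PA=0x4466C (huge @L0)  (1 entries read)

Access #1 fault: NONE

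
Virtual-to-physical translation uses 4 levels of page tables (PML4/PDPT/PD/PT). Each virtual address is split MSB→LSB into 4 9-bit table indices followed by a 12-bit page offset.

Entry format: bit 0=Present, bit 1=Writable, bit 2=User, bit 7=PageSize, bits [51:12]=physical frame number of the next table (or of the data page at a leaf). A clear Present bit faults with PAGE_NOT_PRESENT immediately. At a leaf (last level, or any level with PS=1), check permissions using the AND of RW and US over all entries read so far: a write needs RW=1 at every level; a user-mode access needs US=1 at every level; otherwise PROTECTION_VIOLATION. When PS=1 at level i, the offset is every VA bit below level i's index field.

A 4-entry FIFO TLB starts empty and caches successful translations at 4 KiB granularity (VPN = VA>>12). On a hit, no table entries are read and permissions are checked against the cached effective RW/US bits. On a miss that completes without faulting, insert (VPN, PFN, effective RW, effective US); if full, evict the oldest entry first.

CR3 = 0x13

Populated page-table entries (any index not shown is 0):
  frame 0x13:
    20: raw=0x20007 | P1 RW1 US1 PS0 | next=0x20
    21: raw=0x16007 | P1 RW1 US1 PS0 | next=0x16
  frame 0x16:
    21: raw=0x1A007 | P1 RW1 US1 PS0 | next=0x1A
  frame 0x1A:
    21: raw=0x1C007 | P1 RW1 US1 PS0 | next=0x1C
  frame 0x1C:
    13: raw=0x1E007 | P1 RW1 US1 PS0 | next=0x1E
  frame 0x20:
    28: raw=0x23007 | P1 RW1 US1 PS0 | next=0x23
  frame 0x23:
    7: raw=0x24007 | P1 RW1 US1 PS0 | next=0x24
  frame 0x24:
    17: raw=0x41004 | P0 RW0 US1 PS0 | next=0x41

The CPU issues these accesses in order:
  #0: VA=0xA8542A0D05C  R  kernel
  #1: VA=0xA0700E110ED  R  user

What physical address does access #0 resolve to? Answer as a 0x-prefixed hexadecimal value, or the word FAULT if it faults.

Walk each access:
#0 VA=0xA8542A0D05C (r,kernel):
  L0: frame=0x13 idx=21 entry=0x16007 [P=1 RW=1 US=1 PS=0]
  L1: frame=0x16 idx=21 entry=0x1A007 [P=1 RW=1 US=1 PS=0]
  L2: frame=0x1A idx=21 entry=0x1C007 [P=1 RW=1 US=1 PS=0]
  L3: frame=0x1C idx=13 entry=0x1E007 [P=1 RW=1 US=1 PS=0]
  ⇒ phys 0x1E05C  [4 reads]
#1 VA=0xA0700E110ED (r,user):
  L0: frame=0x13 idx=20 entry=0x20007 [P=1 RW=1 US=1 PS=0]
  L1: frame=0x20 idx=28 entry=0x23007 [P=1 RW=1 US=1 PS=0]
  L2: frame=0x23 idx=7 entry=0x24007 [P=1 RW=1 US=1 PS=0]
  L3: frame=0x24 idx=17 entry=0x41004 [P=0 RW=0 US=1 PS=0]
  ⇒ fault: PAGE_NOT_PRESENT  — 4 lookups

Access #0 PA: 0x1E05C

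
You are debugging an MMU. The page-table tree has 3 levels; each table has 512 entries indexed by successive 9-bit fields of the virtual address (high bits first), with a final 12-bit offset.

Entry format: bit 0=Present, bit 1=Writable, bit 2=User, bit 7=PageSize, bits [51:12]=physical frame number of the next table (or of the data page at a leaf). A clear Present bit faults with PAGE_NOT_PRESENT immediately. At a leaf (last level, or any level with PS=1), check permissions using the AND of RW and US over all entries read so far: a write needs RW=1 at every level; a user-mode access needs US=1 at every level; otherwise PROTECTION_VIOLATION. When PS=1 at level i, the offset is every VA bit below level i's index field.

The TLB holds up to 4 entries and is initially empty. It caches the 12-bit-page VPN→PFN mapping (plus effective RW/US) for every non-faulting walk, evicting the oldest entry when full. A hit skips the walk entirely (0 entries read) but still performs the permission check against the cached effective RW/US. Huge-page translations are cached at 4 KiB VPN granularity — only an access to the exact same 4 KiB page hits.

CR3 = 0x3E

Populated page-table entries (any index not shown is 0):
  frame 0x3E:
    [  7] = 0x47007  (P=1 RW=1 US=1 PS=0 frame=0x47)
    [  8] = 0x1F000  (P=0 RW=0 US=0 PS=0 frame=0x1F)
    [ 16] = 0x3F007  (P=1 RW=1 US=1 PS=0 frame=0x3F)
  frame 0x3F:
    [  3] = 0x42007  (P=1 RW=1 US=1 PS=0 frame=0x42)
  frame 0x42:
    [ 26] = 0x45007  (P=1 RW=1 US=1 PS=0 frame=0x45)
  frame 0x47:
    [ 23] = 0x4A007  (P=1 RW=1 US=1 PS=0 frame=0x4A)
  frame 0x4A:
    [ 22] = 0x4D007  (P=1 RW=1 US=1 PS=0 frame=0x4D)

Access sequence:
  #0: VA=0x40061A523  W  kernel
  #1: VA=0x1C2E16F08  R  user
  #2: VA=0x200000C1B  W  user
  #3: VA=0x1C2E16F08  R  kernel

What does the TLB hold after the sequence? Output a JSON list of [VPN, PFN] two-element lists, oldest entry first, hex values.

Trace:
#0 VA=0x40061A523 (w,kernel):
  [0] read 0x3E idx=16: raw=0x3F007 flags P=1 W=1 U=1 S=0
  [1] read 0x3F idx=3: raw=0x42007 flags P=1 W=1 U=1 S=0
  [2] read 0x42 idx=26: raw=0x45007 flags P=1 W=1 U=1 S=0
  → PA=0x45523  (3 entries read)
#1 VA=0x1C2E16F08 (r,user):
  [0] read 0x3E idx=7: raw=0x47007 flags P=1 W=1 U=1 S=0
  [1] read 0x47 idx=23: raw=0x4A007 flags P=1 W=1 U=1 S=0
  [2] read 0x4A idx=22: raw=0x4D007 flags P=1 W=1 U=1 S=0
  → PA=0x4DF08  (3 entries read)
#2 VA=0x200000C1B (w,user):
  [0] read 0x3E idx=8: raw=0x1F000 flags P=0 W=0 U=0 S=0
  ✗ PAGE_NOT_PRESENT  [1 reads]
#3 VA=0x1C2E16F08 (r,kernel):
  TLB hit vpn=0x1C2E16 → PA=0x4DF08

TLB: [["0x40061A", "0x45"], ["0x1C2E16", "0x4D"]]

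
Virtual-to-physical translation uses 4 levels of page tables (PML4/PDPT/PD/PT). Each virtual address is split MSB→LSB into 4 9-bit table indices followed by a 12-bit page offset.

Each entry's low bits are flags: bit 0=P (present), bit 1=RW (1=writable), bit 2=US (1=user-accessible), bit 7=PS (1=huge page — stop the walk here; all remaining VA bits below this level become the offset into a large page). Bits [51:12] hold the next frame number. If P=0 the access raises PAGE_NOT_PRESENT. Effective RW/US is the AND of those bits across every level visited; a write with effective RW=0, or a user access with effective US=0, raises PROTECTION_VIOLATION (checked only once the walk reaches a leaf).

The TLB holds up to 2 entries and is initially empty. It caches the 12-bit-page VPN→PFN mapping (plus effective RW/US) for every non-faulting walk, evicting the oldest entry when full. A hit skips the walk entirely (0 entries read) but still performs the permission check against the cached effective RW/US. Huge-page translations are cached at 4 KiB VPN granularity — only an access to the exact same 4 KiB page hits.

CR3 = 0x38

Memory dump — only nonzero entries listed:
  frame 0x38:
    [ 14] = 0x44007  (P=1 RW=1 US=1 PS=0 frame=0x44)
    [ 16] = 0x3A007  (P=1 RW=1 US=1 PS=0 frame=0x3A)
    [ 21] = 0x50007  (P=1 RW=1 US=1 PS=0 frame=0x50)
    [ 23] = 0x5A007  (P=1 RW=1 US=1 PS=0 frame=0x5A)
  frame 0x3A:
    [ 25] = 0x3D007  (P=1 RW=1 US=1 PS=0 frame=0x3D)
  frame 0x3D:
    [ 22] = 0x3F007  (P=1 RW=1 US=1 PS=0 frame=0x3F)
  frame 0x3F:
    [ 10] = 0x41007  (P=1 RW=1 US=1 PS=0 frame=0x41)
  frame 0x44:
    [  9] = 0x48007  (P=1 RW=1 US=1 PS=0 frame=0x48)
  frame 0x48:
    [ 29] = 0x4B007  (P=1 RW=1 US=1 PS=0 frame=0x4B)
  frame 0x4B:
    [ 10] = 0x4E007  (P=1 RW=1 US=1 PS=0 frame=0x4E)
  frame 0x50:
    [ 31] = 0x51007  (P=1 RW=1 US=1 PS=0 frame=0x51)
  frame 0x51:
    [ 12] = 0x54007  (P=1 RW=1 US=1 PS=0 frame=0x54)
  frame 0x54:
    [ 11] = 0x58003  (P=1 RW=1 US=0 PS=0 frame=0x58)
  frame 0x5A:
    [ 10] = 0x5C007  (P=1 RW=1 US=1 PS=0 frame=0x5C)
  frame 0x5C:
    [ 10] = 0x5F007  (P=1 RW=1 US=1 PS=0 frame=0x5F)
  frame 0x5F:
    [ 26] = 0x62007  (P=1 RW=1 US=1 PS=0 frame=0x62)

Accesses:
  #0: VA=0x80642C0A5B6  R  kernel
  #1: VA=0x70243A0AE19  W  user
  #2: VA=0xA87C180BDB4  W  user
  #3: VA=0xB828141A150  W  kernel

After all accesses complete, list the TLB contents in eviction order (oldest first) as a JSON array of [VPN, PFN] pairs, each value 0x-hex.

Walk each access:
#0 VA=0x80642C0A5B6 (r,kernel):
  [0] read 0x38 idx=16: raw=0x3A007 flags P=1 W=1 U=1 S=0
  [1] read 0x3A idx=25: raw=0x3D007 flags P=1 W=1 U=1 S=0
  [2] read 0x3D idx=22: raw=0x3F007 flags P=1 W=1 U=1 S=0
  [3] read 0x3F idx=10: raw=0x41007 flags P=1 W=1 U=1 S=0
  → PA=0x415B6  (4 entries read)
#1 VA=0x70243A0AE19 (w,user):
  [0] read 0x38 idx=14: raw=0x44007 flags P=1 W=1 U=1 S=0
  [1] read 0x44 idx=9: raw=0x48007 flags P=1 W=1 U=1 S=0
  [2] read 0x48 idx=29: raw=0x4B007 flags P=1 W=1 U=1 S=0
  [3] read 0x4B idx=10: raw=0x4E007 flags P=1 W=1 U=1 S=0
  → PA=0x4EE19  (4 entries read)
#2 VA=0xA87C180BDB4 (w,user):
  [0] read 0x38 idx=21: raw=0x50007 flags P=1 W=1 U=1 S=0
  [1] read 0x50 idx=31: raw=0x51007 flags P=1 W=1 U=1 S=0
  [2] read 0x51 idx=12: raw=0x54007 flags P=1 W=1 U=1 S=0
  [3] read 0x54 idx=11: raw=0x58003 flags P=1 W=1 U=0 S=0
  ⇒ fault: PROTECTION_VIOLATION  — 4 lookups
#3 VA=0xB828141A150 (w,kernel):
  [0] read 0x38 idx=23: raw=0x5A007 flags P=1 W=1 U=1 S=0
  [1] read 0x5A idx=10: raw=0x5C007 flags P=1 W=1 U=1 S=0
  [2] read 0x5C idx=10: raw=0x5F007 flags P=1 W=1 U=1 S=0
  [3] read 0x5F idx=26: raw=0x62007 flags P=1 W=1 U=1 S=0
  → PA=0x62150  (4 entries read)

TLB: [["0x70243A0A", "0x4E"], ["0xB828141A", "0x62"]]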